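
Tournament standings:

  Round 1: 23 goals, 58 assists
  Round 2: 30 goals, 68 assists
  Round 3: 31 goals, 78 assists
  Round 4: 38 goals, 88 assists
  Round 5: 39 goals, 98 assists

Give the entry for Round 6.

Goals: alternating steps +7, +1, +7, +1, …, so 23, 30, 31, 38, 39 → 46.
Assists: +10 each step; 58, 68, 78, 88, 98 → 108.
So the next row is 46 goals, 108 assists.

46 goals, 108 assists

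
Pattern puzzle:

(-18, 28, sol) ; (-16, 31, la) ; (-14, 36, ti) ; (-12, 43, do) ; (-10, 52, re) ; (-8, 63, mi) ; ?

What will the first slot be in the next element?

First slot: +2 each step; -18, -16, -14, -12, -10, -8 → -6.

-6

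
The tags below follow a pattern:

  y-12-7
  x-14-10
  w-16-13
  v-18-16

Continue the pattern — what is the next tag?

For the letter, letters move back 1 place in the alphabet: y, x, w, v → u.
Second component goes 12, 14, 16, 18 → 20 (+2 each step).
Third component: +3 each step; 7, 10, 13, 16 → 19.
Combining the parts gives u-20-19.

u-20-19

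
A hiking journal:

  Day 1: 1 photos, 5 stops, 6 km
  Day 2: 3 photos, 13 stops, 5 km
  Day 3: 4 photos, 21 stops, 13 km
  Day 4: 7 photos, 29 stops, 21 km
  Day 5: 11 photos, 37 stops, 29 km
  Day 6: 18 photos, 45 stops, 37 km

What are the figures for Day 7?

29 photos, 53 stops, 45 km

Photos — each term is the sum of the two before it: 1, 3, 4, 7, 11, 18 → 29.
Stops goes 5, 13, 21, 29, 37, 45 → 53 (+8 each step).
Km: always the previous value of the stops; 6, 5, 13, 21, 29, 37 → 45.
So the next record is 29 photos, 53 stops, 45 km.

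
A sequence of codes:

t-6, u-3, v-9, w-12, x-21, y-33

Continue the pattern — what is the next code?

z-54

Letter goes t, u, v, w, x, y → z (letters move forward 1 place in the alphabet).
Second component goes 6, 3, 9, 12, 21, 33 → 54 (each term is the sum of the two before it).
Combining the parts gives z-54.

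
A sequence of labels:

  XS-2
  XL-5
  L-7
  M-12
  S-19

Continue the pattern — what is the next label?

XS-31

Size goes XS, XL, L, M, S → XS (runs backward through clothing sizes XS→XL).
Second component: each term is the sum of the two before it, so 2, 5, 7, 12, 19 → 31.
Combining the parts gives XS-31.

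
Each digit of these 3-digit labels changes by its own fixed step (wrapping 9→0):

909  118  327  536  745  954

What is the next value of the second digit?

For the second digit, +1 each step, mod 10: 0, 1, 2, 3, 4, 5 → 6.

6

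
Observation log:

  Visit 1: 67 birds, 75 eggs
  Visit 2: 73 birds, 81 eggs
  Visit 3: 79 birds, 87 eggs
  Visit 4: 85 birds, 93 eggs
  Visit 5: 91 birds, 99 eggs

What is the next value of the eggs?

105

Birds: +6 each step; 67, 73, 79, 85, 91 → 97.
For the eggs, always 8 more than the birds: 75, 81, 87, 93, 99 → 105.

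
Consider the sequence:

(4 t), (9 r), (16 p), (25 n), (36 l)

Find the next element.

(49 j)

First slot: 4, 9, 16, 25, 36 → 49 (perfect squares: 2², 3², 4², …).
Letter goes t, r, p, n, l → j (letters move back 2 places in the alphabet).
Combining the parts gives (49 j).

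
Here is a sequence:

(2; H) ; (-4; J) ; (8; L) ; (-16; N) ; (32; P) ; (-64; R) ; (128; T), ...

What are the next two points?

(-256; V), (512; X)

For the first coordinate, ×(-2) each step: 2, -4, 8, -16, 32, -64, 128 → -256 → 512.
Letter: H, J, L, N, P, R, T → V → X (letters move forward 2 places in the alphabet).
So the next two points are (-256; V) and (512; X).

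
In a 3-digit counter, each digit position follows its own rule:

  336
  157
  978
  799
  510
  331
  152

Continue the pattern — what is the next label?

First digit — −2 each step, mod 10: 3, 1, 9, 7, 5, 3, 1 → 9.
Second digit — +2 each step, mod 10: 3, 5, 7, 9, 1, 3, 5 → 7.
Third digit: +1 each step, mod 10, so 6, 7, 8, 9, 0, 1, 2 → 3.
Combining the parts gives 973.

973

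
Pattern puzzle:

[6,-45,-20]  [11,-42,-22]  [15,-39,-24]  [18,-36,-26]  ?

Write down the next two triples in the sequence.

For the first value, differences are 5, 4, 3, … (decreasing by 1 each time): 6, 11, 15, 18 → 20 → 21.
Second value: +3 each step; -45, -42, -39, -36 → -33 → -30.
Third value — −2 each step: -20, -22, -24, -26 → -28 → -30.
So the next two triples are [20,-33,-28] and [21,-30,-30].

[20,-33,-28], [21,-30,-30]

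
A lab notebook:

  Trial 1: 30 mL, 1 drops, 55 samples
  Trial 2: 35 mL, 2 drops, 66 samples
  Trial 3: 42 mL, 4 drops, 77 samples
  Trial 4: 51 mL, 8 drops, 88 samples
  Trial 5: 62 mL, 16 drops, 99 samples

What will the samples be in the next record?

110

ML: differences are 5, 7, 9, … (increasing by 2 each time); 30, 35, 42, 51, 62 → 75.
Drops: ×2 each step; 1, 2, 4, 8, 16 → 32.
Samples goes 55, 66, 77, 88, 99 → 110 (+11 each step).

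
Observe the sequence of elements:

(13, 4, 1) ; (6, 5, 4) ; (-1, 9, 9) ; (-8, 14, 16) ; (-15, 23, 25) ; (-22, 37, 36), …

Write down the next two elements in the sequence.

(-29, 60, 49), (-36, 97, 64)

First part: −7 each step, so 13, 6, -1, -8, -15, -22 → -29 → -36.
Second part: each term is the sum of the two before it, so 4, 5, 9, 14, 23, 37 → 60 → 97.
Third part: perfect squares: 1², 2², 3², …, so 1, 4, 9, 16, 25, 36 → 49 → 64.
Putting the parts together: (-29, 60, 49) and then (-36, 97, 64).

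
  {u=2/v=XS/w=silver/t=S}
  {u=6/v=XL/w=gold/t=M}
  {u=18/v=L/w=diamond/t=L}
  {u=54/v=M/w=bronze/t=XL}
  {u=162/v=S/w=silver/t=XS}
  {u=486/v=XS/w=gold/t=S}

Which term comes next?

{u=1458/v=XL/w=diamond/t=M}

U — ×3 each step: 2, 6, 18, 54, 162, 486 → 1458.
V — repeats XS → XL → L → M → S: XS, XL, L, M, S, XS → XL.
W goes silver, gold, diamond, bronze, silver, gold → diamond (repeats silver → gold → diamond → bronze).
T: S, M, L, XL, XS, S → M (repeats S → M → L → XL → XS).
Putting it together: {u=1458/v=XL/w=diamond/t=M}.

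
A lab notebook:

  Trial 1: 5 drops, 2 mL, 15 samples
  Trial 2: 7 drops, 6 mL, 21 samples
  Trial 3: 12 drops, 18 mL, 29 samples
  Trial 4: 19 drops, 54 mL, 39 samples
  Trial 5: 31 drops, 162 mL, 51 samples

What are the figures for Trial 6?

50 drops, 486 mL, 65 samples

For the drops, each term is the sum of the two before it: 5, 7, 12, 19, 31 → 50.
ML: 2, 6, 18, 54, 162 → 486 (×3 each step).
For the samples, differences are 6, 8, 10, … (increasing by 2 each time): 15, 21, 29, 39, 51 → 65.
Putting it together: 50 drops, 486 mL, 65 samples.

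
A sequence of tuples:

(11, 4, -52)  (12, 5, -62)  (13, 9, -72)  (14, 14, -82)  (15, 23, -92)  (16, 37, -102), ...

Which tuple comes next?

First slot: 11, 12, 13, 14, 15, 16 → 17 (+1 each step).
Second slot: 4, 5, 9, 14, 23, 37 → 60 (each term is the sum of the two before it).
Third slot goes -52, -62, -72, -82, -92, -102 → -112 (−10 each step).
Putting it together: (17, 60, -112).

(17, 60, -112)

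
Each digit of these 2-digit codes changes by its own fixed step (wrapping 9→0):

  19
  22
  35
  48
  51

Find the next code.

64

First digit — +1 each step, mod 10: 1, 2, 3, 4, 5 → 6.
Second digit goes 9, 2, 5, 8, 1 → 4 (+3 each step, mod 10).
Combining the parts gives 64.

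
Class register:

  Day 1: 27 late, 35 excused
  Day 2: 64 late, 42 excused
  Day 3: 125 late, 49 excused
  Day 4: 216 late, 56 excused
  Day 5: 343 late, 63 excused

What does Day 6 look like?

For the late, perfect cubes: 3³, 4³, 5³, …: 27, 64, 125, 216, 343 → 512.
Excused: +7 each step, so 35, 42, 49, 56, 63 → 70.
Putting it together: 512 late, 70 excused.

512 late, 70 excused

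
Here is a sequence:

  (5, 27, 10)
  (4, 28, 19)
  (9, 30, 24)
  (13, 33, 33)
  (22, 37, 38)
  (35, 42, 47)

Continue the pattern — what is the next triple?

First value goes 5, 4, 9, 13, 22, 35 → 57 (each term is the sum of the two before it).
Second value: 27, 28, 30, 33, 37, 42 → 48 (differences are 1, 2, 3, … (increasing by 1 each time)).
Third value: alternating steps +9, +5, +9, +5, …, so 10, 19, 24, 33, 38, 47 → 52.
So the next triple is (57, 48, 52).

(57, 48, 52)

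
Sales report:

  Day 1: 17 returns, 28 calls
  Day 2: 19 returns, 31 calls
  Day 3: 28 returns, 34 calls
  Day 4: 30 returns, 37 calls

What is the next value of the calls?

Calls goes 28, 31, 34, 37 → 40 (+3 each step).

40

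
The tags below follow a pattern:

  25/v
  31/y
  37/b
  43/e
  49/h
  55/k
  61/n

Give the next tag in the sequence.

67/q

First component: 25, 31, 37, 43, 49, 55, 61 → 67 (+6 each step).
Letter goes v, y, b, e, h, k, n → q (letters move forward 3 places in the alphabet, wrapping Z→A).
So the next tag is 67/q.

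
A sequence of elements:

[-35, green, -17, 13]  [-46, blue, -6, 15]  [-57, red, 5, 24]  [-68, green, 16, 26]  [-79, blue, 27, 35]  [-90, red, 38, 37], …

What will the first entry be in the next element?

First entry goes -35, -46, -57, -68, -79, -90 → -101 (−11 each step).

-101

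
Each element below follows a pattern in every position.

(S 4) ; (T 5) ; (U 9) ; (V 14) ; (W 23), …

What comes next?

(X 37)

Letter — letters move forward 1 place in the alphabet: S, T, U, V, W → X.
Second coordinate: 4, 5, 9, 14, 23 → 37 (each term is the sum of the two before it).
So the next element is (X 37).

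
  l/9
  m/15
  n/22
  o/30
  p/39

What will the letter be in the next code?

q

For the letter, letters move forward 1 place in the alphabet: l, m, n, o, p → q.
Second component goes 9, 15, 22, 30, 39 → 49 (differences are 6, 7, 8, … (increasing by 1 each time)).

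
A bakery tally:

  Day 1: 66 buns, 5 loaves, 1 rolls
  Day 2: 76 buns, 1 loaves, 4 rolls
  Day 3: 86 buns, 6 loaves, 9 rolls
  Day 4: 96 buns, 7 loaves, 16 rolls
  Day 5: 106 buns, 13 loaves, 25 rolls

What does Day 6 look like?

Buns goes 66, 76, 86, 96, 106 → 116 (+10 each step).
For the loaves, each term is the sum of the two before it: 5, 1, 6, 7, 13 → 20.
Rolls goes 1, 4, 9, 16, 25 → 36 (perfect squares: 1², 2², 3², …).
Combining the parts gives 116 buns, 20 loaves, 36 rolls.

116 buns, 20 loaves, 36 rolls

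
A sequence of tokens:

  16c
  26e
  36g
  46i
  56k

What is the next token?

First component: +10 each step; 16, 26, 36, 46, 56 → 66.
Letter goes c, e, g, i, k → m (letters move forward 2 places in the alphabet).
Putting it together: 66m.

66m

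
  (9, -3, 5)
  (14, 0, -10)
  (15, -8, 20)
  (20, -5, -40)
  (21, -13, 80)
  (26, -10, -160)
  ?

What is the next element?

First value: alternating steps +5, +1, +5, +1, …; 9, 14, 15, 20, 21, 26 → 27.
Second value — alternating steps +3, −8, +3, −8, …: -3, 0, -8, -5, -13, -10 → -18.
Third value: ×(-2) each step; 5, -10, 20, -40, 80, -160 → 320.
Combining the parts gives (27, -18, 320).

(27, -18, 320)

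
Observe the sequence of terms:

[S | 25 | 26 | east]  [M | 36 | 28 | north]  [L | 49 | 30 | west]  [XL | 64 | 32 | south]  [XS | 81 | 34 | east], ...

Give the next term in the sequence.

[S | 100 | 36 | north]

Size goes S, M, L, XL, XS → S (runs through clothing sizes XS→XL).
Second entry: perfect squares: 5², 6², 7², …, so 25, 36, 49, 64, 81 → 100.
Third entry — +2 each step: 26, 28, 30, 32, 34 → 36.
Direction — repeats east → north → west → south: east, north, west, south, east → north.
So the next term is [S | 100 | 36 | north].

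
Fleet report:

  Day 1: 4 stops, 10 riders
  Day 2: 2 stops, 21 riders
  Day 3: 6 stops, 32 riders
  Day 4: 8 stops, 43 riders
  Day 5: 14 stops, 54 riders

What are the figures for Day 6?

22 stops, 65 riders

Stops: each term is the sum of the two before it, so 4, 2, 6, 8, 14 → 22.
For the riders, +11 each step: 10, 21, 32, 43, 54 → 65.
Combining the parts gives 22 stops, 65 riders.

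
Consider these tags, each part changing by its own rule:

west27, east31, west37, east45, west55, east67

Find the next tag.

west81

Direction: alternates west ↔ east; west, east, west, east, west, east → west.
Second component: differences are 4, 6, 8, … (increasing by 2 each time), so 27, 31, 37, 45, 55, 67 → 81.
So the next tag is west81.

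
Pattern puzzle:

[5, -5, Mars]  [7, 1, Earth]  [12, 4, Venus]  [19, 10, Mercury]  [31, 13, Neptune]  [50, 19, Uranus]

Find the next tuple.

First part goes 5, 7, 12, 19, 31, 50 → 81 (each term is the sum of the two before it).
Second part: -5, 1, 4, 10, 13, 19 → 22 (alternating steps +6, +3, +6, +3, …).
Planet: runs backward through the planets Mercury→Neptune, so Mars, Earth, Venus, Mercury, Neptune, Uranus → Saturn.
So the next tuple is [81, 22, Saturn].

[81, 22, Saturn]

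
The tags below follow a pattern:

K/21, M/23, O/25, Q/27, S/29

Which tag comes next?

For the letter, letters move forward 2 places in the alphabet: K, M, O, Q, S → U.
Second component: 21, 23, 25, 27, 29 → 31 (+2 each step).
So the next tag is U/31.

U/31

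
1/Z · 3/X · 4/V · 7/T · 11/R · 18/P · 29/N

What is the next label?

47/L

First component — each term is the sum of the two before it: 1, 3, 4, 7, 11, 18, 29 → 47.
Letter: letters move back 2 places in the alphabet; Z, X, V, T, R, P, N → L.
Combining the parts gives 47/L.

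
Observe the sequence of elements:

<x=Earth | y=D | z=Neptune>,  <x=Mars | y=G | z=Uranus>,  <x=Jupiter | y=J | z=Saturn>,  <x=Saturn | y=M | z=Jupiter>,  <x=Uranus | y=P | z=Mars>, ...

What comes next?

For the x, runs through the planets Mercury→Neptune: Earth, Mars, Jupiter, Saturn, Uranus → Neptune.
For the y, letters move forward 3 places in the alphabet: D, G, J, M, P → S.
Z: runs backward through the planets Mercury→Neptune, so Neptune, Uranus, Saturn, Jupiter, Mars → Earth.
Putting it together: <x=Neptune | y=S | z=Earth>.

<x=Neptune | y=S | z=Earth>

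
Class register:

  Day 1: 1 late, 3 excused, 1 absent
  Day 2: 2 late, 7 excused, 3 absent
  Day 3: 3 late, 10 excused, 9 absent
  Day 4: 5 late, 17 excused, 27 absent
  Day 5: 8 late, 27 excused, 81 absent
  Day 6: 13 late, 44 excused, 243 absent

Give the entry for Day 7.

Late: each term is the sum of the two before it; 1, 2, 3, 5, 8, 13 → 21.
Excused goes 3, 7, 10, 17, 27, 44 → 71 (each term is the sum of the two before it).
For the absent, ×3 each step: 1, 3, 9, 27, 81, 243 → 729.
So the next row is 21 late, 71 excused, 729 absent.

21 late, 71 excused, 729 absent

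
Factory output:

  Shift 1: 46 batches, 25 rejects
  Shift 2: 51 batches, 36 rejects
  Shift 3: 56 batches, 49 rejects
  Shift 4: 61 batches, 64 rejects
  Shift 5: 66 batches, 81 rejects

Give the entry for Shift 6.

71 batches, 100 rejects

Batches goes 46, 51, 56, 61, 66 → 71 (+5 each step).
Rejects: perfect squares: 5², 6², 7², …; 25, 36, 49, 64, 81 → 100.
Combining the parts gives 71 batches, 100 rejects.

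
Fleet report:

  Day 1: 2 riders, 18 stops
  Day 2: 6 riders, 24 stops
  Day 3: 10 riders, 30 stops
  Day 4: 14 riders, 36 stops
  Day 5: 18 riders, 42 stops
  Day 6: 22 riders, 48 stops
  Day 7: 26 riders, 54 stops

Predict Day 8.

30 riders, 60 stops

For the riders, +4 each step: 2, 6, 10, 14, 18, 22, 26 → 30.
Stops: +6 each step; 18, 24, 30, 36, 42, 48, 54 → 60.
Combining the parts gives 30 riders, 60 stops.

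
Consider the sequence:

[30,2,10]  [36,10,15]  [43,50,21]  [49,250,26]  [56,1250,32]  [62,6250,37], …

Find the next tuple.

[69,31250,43]

First entry: 30, 36, 43, 49, 56, 62 → 69 (alternating steps +6, +7, +6, +7, …).
For the second entry, ×5 each step: 2, 10, 50, 250, 1250, 6250 → 31250.
Third entry: alternating steps +5, +6, +5, +6, …; 10, 15, 21, 26, 32, 37 → 43.
Putting it together: [69,31250,43].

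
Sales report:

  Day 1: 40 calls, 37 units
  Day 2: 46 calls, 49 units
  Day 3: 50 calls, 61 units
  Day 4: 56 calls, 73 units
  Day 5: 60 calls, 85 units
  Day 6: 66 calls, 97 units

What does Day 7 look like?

70 calls, 109 units

Calls: alternating steps +6, +4, +6, +4, …; 40, 46, 50, 56, 60, 66 → 70.
Units — +12 each step: 37, 49, 61, 73, 85, 97 → 109.
So the next line is 70 calls, 109 units.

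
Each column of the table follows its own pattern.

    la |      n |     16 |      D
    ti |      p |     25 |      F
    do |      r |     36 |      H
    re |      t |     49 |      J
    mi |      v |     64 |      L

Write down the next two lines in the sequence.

Note — runs through the solfège scale do→ti: la, ti, do, re, mi → fa → sol.
First letter — letters move forward 2 places in the alphabet: n, p, r, t, v → x → z.
Third component: perfect squares: 4², 5², 6², …; 16, 25, 36, 49, 64 → 81 → 100.
Second letter: D, F, H, J, L → N → P (letters move forward 2 places in the alphabet).
Putting the parts together: fa  x  81  N and then sol  z  100  P.

fa  x  81  N; sol  z  100  P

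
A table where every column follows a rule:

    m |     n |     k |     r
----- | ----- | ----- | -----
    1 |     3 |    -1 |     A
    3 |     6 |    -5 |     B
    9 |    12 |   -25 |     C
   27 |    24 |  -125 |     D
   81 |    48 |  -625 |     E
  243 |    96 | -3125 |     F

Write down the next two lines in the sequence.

729  192  -15625  G; 2187  384  -78125  H

Column m: 1, 3, 9, 27, 81, 243 → 729 → 2187 (×3 each step).
Column n: ×2 each step; 3, 6, 12, 24, 48, 96 → 192 → 384.
For the column k, ×5 each step: -1, -5, -25, -125, -625, -3125 → -15625 → -78125.
Column r: letters move forward 1 place in the alphabet, so A, B, C, D, E, F → G → H.
So the next two lines are 729  192  -15625  G and 2187  384  -78125  H.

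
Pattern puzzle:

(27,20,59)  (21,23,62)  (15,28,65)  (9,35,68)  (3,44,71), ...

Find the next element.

(-3,55,74)

First coordinate: 27, 21, 15, 9, 3 → -3 (−6 each step).
Second coordinate — differences are 3, 5, 7, … (increasing by 2 each time): 20, 23, 28, 35, 44 → 55.
Third coordinate: +3 each step; 59, 62, 65, 68, 71 → 74.
Combining the parts gives (-3,55,74).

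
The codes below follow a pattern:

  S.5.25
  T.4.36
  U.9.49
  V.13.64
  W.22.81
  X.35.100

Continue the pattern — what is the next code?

For the letter, letters move forward 1 place in the alphabet: S, T, U, V, W, X → Y.
Second component: 5, 4, 9, 13, 22, 35 → 57 (each term is the sum of the two before it).
For the third component, perfect squares: 5², 6², 7², …: 25, 36, 49, 64, 81, 100 → 121.
Combining the parts gives Y.57.121.

Y.57.121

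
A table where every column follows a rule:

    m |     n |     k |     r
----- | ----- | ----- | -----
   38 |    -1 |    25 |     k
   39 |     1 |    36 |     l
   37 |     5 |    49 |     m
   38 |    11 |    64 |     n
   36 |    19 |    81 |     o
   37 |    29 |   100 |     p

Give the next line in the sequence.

Column m: alternating steps +1, −2, +1, −2, …; 38, 39, 37, 38, 36, 37 → 35.
For the column n, differences are 2, 4, 6, … (increasing by 2 each time): -1, 1, 5, 11, 19, 29 → 41.
Column k — perfect squares: 5², 6², 7², …: 25, 36, 49, 64, 81, 100 → 121.
Column r: letters move forward 1 place in the alphabet; k, l, m, n, o, p → q.
So the next line is 35  41  121  q.

35  41  121  q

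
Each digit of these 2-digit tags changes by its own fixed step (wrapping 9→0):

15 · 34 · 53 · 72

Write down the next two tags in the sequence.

For the first digit, +2 each step, mod 10: 1, 3, 5, 7 → 9 → 1.
Second digit: −1 each step, mod 10, so 5, 4, 3, 2 → 1 → 0.
So the next two tags are 91 and 10.

91 then 10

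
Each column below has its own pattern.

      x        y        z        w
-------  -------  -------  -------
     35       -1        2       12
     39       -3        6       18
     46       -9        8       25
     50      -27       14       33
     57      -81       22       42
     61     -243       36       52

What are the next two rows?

Column x — alternating steps +4, +7, +4, +7, …: 35, 39, 46, 50, 57, 61 → 68 → 72.
Column y: -1, -3, -9, -27, -81, -243 → -729 → -2187 (×3 each step).
Column z: 2, 6, 8, 14, 22, 36 → 58 → 94 (each term is the sum of the two before it).
For the column w, differences are 6, 7, 8, … (increasing by 1 each time): 12, 18, 25, 33, 42, 52 → 63 → 75.
Putting the parts together: 68  -729  58  63 and then 72  -2187  94  75.

68  -729  58  63; 72  -2187  94  75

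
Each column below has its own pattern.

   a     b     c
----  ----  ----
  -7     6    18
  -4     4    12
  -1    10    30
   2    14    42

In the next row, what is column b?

For the column a, +3 each step: -7, -4, -1, 2 → 5.
Column b: each term is the sum of the two before it, so 6, 4, 10, 14 → 24.
Column c: always 3 × the column b, so 18, 12, 30, 42 → 72.

24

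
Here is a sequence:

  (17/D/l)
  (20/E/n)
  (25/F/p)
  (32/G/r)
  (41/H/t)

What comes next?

(52/I/v)

First value: differences are 3, 5, 7, … (increasing by 2 each time), so 17, 20, 25, 32, 41 → 52.
First letter goes D, E, F, G, H → I (letters move forward 1 place in the alphabet).
Second letter: l, n, p, r, t → v (letters move forward 2 places in the alphabet).
So the next tuple is (52/I/v).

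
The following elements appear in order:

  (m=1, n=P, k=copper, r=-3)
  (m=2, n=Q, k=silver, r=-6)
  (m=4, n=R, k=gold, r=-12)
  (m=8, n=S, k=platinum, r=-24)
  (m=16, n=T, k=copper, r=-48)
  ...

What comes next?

M: 1, 2, 4, 8, 16 → 32 (×2 each step).
N: P, Q, R, S, T → U (letters move forward 1 place in the alphabet).
K goes copper, silver, gold, platinum, copper → silver (repeats copper → silver → gold → platinum).
For the r, ×2 each step: -3, -6, -12, -24, -48 → -96.
Combining the parts gives (m=32, n=U, k=silver, r=-96).

(m=32, n=U, k=silver, r=-96)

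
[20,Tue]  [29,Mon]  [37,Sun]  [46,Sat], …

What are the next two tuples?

[54,Fri], [63,Thu]

For the first part, alternating steps +9, +8, +9, +8, …: 20, 29, 37, 46 → 54 → 63.
Day — runs backward through the weekdays Mon→Sun: Tue, Mon, Sun, Sat → Fri → Thu.
So the next two tuples are [54,Fri] and [63,Thu].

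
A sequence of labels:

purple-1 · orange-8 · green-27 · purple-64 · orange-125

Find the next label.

green-216

Colour: repeats purple → orange → green, so purple, orange, green, purple, orange → green.
Second component — perfect cubes: 1³, 2³, 3³, …: 1, 8, 27, 64, 125 → 216.
Putting it together: green-216.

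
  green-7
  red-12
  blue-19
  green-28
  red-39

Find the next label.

Colour: repeats green → red → blue; green, red, blue, green, red → blue.
For the second component, differences are 5, 7, 9, … (increasing by 2 each time): 7, 12, 19, 28, 39 → 52.
So the next label is blue-52.

blue-52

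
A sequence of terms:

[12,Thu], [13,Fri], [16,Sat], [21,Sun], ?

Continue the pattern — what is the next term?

First coordinate — differences are 1, 3, 5, … (increasing by 2 each time): 12, 13, 16, 21 → 28.
Day — runs through the weekdays Mon→Sun: Thu, Fri, Sat, Sun → Mon.
Putting it together: [28,Mon].

[28,Mon]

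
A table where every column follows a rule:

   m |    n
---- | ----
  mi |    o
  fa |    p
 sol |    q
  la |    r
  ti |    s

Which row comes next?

do  t

Column m — runs through the solfège scale do→ti: mi, fa, sol, la, ti → do.
Column n: letters move forward 1 place in the alphabet, so o, p, q, r, s → t.
Combining the parts gives do  t.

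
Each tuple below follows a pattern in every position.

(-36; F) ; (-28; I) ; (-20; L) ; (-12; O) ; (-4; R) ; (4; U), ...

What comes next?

First coordinate: -36, -28, -20, -12, -4, 4 → 12 (+8 each step).
For the letter, letters move forward 3 places in the alphabet: F, I, L, O, R, U → X.
So the next tuple is (12; X).

(12; X)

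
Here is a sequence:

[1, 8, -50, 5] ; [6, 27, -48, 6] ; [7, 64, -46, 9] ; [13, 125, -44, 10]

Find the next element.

[20, 216, -42, 13]

For the first coordinate, each term is the sum of the two before it: 1, 6, 7, 13 → 20.
Second coordinate — perfect cubes: 2³, 3³, 4³, …: 8, 27, 64, 125 → 216.
Third coordinate goes -50, -48, -46, -44 → -42 (+2 each step).
Fourth coordinate: 5, 6, 9, 10 → 13 (alternating steps +1, +3, +1, +3, …).
So the next element is [20, 216, -42, 13].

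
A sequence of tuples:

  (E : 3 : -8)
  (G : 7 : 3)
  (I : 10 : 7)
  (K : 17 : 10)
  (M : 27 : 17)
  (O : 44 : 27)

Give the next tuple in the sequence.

(Q : 71 : 44)

For the letter, letters move forward 2 places in the alphabet: E, G, I, K, M, O → Q.
Second part: 3, 7, 10, 17, 27, 44 → 71 (each term is the sum of the two before it).
Third part: always the previous value of the second part, so -8, 3, 7, 10, 17, 27 → 44.
So the next tuple is (Q : 71 : 44).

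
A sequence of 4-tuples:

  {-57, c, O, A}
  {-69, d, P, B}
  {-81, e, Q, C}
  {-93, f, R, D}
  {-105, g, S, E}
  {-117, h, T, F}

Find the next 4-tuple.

{-129, i, U, G}

First slot: -57, -69, -81, -93, -105, -117 → -129 (−12 each step).
First letter: c, d, e, f, g, h → i (letters move forward 1 place in the alphabet).
Second letter: letters move forward 1 place in the alphabet; O, P, Q, R, S, T → U.
Third letter: letters move forward 1 place in the alphabet; A, B, C, D, E, F → G.
So the next 4-tuple is {-129, i, U, G}.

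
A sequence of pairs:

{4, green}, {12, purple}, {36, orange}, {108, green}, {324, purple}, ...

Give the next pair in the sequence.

For the first part, ×3 each step: 4, 12, 36, 108, 324 → 972.
Colour goes green, purple, orange, green, purple → orange (repeats green → purple → orange).
Combining the parts gives {972, orange}.

{972, orange}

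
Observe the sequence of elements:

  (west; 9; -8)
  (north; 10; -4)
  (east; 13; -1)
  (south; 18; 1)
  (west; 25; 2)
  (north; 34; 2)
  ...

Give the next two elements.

(east; 45; 1), (south; 58; -1)

For the direction, repeats west → north → east → south: west, north, east, south, west, north → east → south.
Second coordinate: differences are 1, 3, 5, … (increasing by 2 each time); 9, 10, 13, 18, 25, 34 → 45 → 58.
Third coordinate — differences are 4, 3, 2, … (decreasing by 1 each time): -8, -4, -1, 1, 2, 2 → 1 → -1.
Putting the parts together: (east; 45; 1) and then (south; 58; -1).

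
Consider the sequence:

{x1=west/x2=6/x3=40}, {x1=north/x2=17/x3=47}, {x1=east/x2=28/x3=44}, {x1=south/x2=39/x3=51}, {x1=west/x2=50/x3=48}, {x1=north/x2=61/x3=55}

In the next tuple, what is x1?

X1: repeats west → north → east → south, so west, north, east, south, west, north → east.
X2: +11 each step, so 6, 17, 28, 39, 50, 61 → 72.
X3: 40, 47, 44, 51, 48, 55 → 52 (alternating steps +7, −3, +7, −3, …).

east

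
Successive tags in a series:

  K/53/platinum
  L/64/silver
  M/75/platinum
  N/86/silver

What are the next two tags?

O/97/platinum, P/108/silver

Letter: letters move forward 1 place in the alphabet, so K, L, M, N → O → P.
Second component — +11 each step: 53, 64, 75, 86 → 97 → 108.
Metal: alternates platinum ↔ silver, so platinum, silver, platinum, silver → platinum → silver.
Putting the parts together: O/97/platinum and then P/108/silver.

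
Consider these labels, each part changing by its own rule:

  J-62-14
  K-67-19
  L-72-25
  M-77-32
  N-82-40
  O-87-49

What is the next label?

P-92-59

Letter — letters move forward 1 place in the alphabet: J, K, L, M, N, O → P.
Second component — +5 each step: 62, 67, 72, 77, 82, 87 → 92.
For the third component, differences are 5, 6, 7, … (increasing by 1 each time): 14, 19, 25, 32, 40, 49 → 59.
Putting it together: P-92-59.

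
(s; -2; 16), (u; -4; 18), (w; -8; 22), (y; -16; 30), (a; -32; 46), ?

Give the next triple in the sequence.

(c; -64; 78)

Letter: letters move forward 2 places in the alphabet, wrapping Z→A, so s, u, w, y, a → c.
Second component — ×2 each step: -2, -4, -8, -16, -32 → -64.
Third component — together with the second component always sums to 14: 16, 18, 22, 30, 46 → 78.
Combining the parts gives (c; -64; 78).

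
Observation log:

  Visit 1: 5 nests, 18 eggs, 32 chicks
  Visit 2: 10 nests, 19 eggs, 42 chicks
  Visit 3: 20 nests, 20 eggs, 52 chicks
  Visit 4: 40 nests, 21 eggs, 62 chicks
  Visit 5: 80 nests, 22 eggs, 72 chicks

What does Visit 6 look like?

160 nests, 23 eggs, 82 chicks

For the nests, ×2 each step: 5, 10, 20, 40, 80 → 160.
Eggs goes 18, 19, 20, 21, 22 → 23 (+1 each step).
Chicks: +10 each step, so 32, 42, 52, 62, 72 → 82.
So the next line is 160 nests, 23 eggs, 82 chicks.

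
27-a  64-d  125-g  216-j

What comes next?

343-m

First component: 27, 64, 125, 216 → 343 (perfect cubes: 3³, 4³, 5³, …).
Letter goes a, d, g, j → m (letters move forward 3 places in the alphabet).
So the next token is 343-m.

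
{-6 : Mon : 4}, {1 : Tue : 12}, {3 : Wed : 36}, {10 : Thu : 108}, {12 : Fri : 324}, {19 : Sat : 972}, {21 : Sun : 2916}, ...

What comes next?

First value: alternating steps +7, +2, +7, +2, …; -6, 1, 3, 10, 12, 19, 21 → 28.
Day: Mon, Tue, Wed, Thu, Fri, Sat, Sun → Mon (runs through the weekdays Mon→Sun).
Third value: ×3 each step; 4, 12, 36, 108, 324, 972, 2916 → 8748.
Combining the parts gives {28 : Mon : 8748}.

{28 : Mon : 8748}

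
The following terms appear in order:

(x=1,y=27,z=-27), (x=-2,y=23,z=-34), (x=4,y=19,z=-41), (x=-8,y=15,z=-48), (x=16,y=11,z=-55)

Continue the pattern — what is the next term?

X — ×(-2) each step: 1, -2, 4, -8, 16 → -32.
For the y, −4 each step: 27, 23, 19, 15, 11 → 7.
Z: −7 each step, so -27, -34, -41, -48, -55 → -62.
Putting it together: (x=-32,y=7,z=-62).

(x=-32,y=7,z=-62)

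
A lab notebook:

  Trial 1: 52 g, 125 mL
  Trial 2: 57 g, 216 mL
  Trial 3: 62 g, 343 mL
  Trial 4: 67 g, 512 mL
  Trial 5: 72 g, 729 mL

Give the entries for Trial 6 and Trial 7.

77 g, 1000 mL; 82 g, 1331 mL

For the g, +5 each step: 52, 57, 62, 67, 72 → 77 → 82.
ML: perfect cubes: 5³, 6³, 7³, …; 125, 216, 343, 512, 729 → 1000 → 1331.
Putting the parts together: 77 g, 1000 mL and then 82 g, 1331 mL.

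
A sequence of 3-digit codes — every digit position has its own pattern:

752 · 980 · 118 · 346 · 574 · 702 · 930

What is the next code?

First digit: 7, 9, 1, 3, 5, 7, 9 → 1 (+2 each step, mod 10).
Second digit: +3 each step, mod 10, so 5, 8, 1, 4, 7, 0, 3 → 6.
Third digit — −2 each step, mod 10: 2, 0, 8, 6, 4, 2, 0 → 8.
Putting it together: 168.

168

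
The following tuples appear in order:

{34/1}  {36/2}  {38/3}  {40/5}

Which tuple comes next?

First slot — +2 each step: 34, 36, 38, 40 → 42.
Second slot: each term is the sum of the two before it, so 1, 2, 3, 5 → 8.
So the next tuple is {42/8}.

{42/8}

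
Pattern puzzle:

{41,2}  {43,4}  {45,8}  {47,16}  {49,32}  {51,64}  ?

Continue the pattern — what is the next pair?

{53,128}

First entry: +2 each step; 41, 43, 45, 47, 49, 51 → 53.
For the second entry, ×2 each step: 2, 4, 8, 16, 32, 64 → 128.
Putting it together: {53,128}.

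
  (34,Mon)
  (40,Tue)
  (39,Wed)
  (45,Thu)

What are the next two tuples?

(44,Fri), (50,Sat)

First coordinate: alternating steps +6, −1, +6, −1, …; 34, 40, 39, 45 → 44 → 50.
Day — runs through the weekdays Mon→Sun: Mon, Tue, Wed, Thu → Fri → Sat.
So the next two tuples are (44,Fri) and (50,Sat).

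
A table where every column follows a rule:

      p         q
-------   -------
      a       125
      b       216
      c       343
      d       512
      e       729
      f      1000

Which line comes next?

Column p goes a, b, c, d, e, f → g (letters move forward 1 place in the alphabet).
Column q: perfect cubes: 5³, 6³, 7³, …; 125, 216, 343, 512, 729, 1000 → 1331.
So the next line is g  1331.

g  1331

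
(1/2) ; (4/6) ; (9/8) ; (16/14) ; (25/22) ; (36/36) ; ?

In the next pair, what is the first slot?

49

First slot: 1, 4, 9, 16, 25, 36 → 49 (perfect squares: 1², 2², 3², …).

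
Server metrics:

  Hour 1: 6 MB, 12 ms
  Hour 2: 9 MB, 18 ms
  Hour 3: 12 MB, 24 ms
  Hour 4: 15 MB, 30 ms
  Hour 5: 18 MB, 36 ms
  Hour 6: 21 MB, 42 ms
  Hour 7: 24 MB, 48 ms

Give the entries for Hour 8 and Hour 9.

MB: 6, 9, 12, 15, 18, 21, 24 → 27 → 30 (+3 each step).
Ms: always 2 × the MB; 12, 18, 24, 30, 36, 42, 48 → 54 → 60.
So the next two lines are 27 MB, 54 ms and 30 MB, 60 ms.

27 MB, 54 ms; 30 MB, 60 ms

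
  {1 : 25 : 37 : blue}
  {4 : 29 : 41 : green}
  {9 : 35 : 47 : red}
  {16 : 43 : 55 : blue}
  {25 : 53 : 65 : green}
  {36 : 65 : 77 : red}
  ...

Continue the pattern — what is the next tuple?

First component goes 1, 4, 9, 16, 25, 36 → 49 (perfect squares: 1², 2², 3², …).
Second component: 25, 29, 35, 43, 53, 65 → 79 (differences are 4, 6, 8, … (increasing by 2 each time)).
For the third component, always 12 more than the second component: 37, 41, 47, 55, 65, 77 → 91.
Colour: blue, green, red, blue, green, red → blue (repeats blue → green → red).
So the next tuple is {49 : 79 : 91 : blue}.

{49 : 79 : 91 : blue}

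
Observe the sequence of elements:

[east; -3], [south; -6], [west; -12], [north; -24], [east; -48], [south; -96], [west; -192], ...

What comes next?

[north; -384]

Direction: repeats east → south → west → north; east, south, west, north, east, south, west → north.
Second part goes -3, -6, -12, -24, -48, -96, -192 → -384 (×2 each step).
Combining the parts gives [north; -384].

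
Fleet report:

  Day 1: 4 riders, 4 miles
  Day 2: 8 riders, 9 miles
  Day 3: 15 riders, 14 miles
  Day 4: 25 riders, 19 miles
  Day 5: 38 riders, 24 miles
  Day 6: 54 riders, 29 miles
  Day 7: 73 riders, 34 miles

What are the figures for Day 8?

95 riders, 39 miles

Riders goes 4, 8, 15, 25, 38, 54, 73 → 95 (differences are 4, 7, 10, … (increasing by 3 each time)).
For the miles, +5 each step: 4, 9, 14, 19, 24, 29, 34 → 39.
So the next record is 95 riders, 39 miles.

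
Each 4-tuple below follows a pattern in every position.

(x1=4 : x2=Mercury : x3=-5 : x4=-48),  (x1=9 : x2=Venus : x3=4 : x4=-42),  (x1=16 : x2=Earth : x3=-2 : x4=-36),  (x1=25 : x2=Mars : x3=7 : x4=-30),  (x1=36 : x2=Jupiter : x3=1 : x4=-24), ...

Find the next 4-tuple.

(x1=49 : x2=Saturn : x3=10 : x4=-18)

X1: perfect squares: 2², 3², 4², …, so 4, 9, 16, 25, 36 → 49.
X2 goes Mercury, Venus, Earth, Mars, Jupiter → Saturn (runs through the planets Mercury→Neptune).
X3: -5, 4, -2, 7, 1 → 10 (alternating steps +9, −6, +9, −6, …).
X4: -48, -42, -36, -30, -24 → -18 (+6 each step).
Combining the parts gives (x1=49 : x2=Saturn : x3=10 : x4=-18).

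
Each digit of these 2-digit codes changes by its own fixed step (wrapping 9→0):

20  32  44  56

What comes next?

First digit: +1 each step, mod 10, so 2, 3, 4, 5 → 6.
Second digit — +2 each step, mod 10: 0, 2, 4, 6 → 8.
Combining the parts gives 68.

68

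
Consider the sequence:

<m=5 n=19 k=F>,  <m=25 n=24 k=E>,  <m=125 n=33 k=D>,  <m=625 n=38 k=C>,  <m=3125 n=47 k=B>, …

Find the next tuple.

<m=15625 n=52 k=A>

M: 5, 25, 125, 625, 3125 → 15625 (×5 each step).
For the n, alternating steps +5, +9, +5, +9, …: 19, 24, 33, 38, 47 → 52.
For the k, letters move back 1 place in the alphabet: F, E, D, C, B → A.
Putting it together: <m=15625 n=52 k=A>.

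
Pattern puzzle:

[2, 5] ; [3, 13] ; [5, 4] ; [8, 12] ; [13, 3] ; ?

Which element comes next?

For the first value, each term is the sum of the two before it: 2, 3, 5, 8, 13 → 21.
Second value: alternating steps +8, −9, +8, −9, …; 5, 13, 4, 12, 3 → 11.
Combining the parts gives [21, 11].

[21, 11]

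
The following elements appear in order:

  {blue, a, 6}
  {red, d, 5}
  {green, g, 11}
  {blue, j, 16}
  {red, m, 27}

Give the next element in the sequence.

{green, p, 43}

Colour — repeats blue → red → green: blue, red, green, blue, red → green.
Letter: letters move forward 3 places in the alphabet; a, d, g, j, m → p.
Third coordinate goes 6, 5, 11, 16, 27 → 43 (each term is the sum of the two before it).
So the next element is {green, p, 43}.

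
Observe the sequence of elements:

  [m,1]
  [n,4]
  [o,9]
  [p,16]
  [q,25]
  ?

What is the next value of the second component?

36

Second component goes 1, 4, 9, 16, 25 → 36 (perfect squares: 1², 2², 3², …).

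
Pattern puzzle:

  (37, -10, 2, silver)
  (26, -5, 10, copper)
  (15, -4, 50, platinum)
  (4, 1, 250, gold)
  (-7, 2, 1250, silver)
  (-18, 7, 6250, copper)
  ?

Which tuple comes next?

First part: 37, 26, 15, 4, -7, -18 → -29 (−11 each step).
Second part: -10, -5, -4, 1, 2, 7 → 8 (alternating steps +5, +1, +5, +1, …).
Third part: 2, 10, 50, 250, 1250, 6250 → 31250 (×5 each step).
Metal: silver, copper, platinum, gold, silver, copper → platinum (repeats silver → copper → platinum → gold).
Combining the parts gives (-29, 8, 31250, platinum).

(-29, 8, 31250, platinum)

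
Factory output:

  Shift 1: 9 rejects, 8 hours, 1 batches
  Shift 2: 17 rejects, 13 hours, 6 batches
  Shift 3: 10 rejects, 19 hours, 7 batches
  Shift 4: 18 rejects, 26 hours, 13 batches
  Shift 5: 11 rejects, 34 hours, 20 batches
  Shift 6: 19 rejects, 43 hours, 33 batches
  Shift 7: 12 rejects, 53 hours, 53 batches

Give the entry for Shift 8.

Rejects — alternating steps +8, −7, +8, −7, …: 9, 17, 10, 18, 11, 19, 12 → 20.
Hours — differences are 5, 6, 7, … (increasing by 1 each time): 8, 13, 19, 26, 34, 43, 53 → 64.
Batches: each term is the sum of the two before it; 1, 6, 7, 13, 20, 33, 53 → 86.
Combining the parts gives 20 rejects, 64 hours, 86 batches.

20 rejects, 64 hours, 86 batches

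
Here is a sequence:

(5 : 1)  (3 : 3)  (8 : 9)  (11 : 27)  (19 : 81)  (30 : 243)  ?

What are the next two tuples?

First entry — each term is the sum of the two before it: 5, 3, 8, 11, 19, 30 → 49 → 79.
Second entry: ×3 each step; 1, 3, 9, 27, 81, 243 → 729 → 2187.
So the next two tuples are (49 : 729) and (79 : 2187).

(49 : 729), (79 : 2187)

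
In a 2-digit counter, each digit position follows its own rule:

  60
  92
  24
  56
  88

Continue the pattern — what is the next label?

For the first digit, +3 each step, mod 10: 6, 9, 2, 5, 8 → 1.
Second digit: 0, 2, 4, 6, 8 → 0 (+2 each step, mod 10).
Combining the parts gives 10.

10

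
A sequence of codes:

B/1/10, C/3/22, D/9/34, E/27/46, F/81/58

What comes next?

G/243/70

Letter: letters move forward 1 place in the alphabet, so B, C, D, E, F → G.
Second component: 1, 3, 9, 27, 81 → 243 (×3 each step).
Third component: +12 each step; 10, 22, 34, 46, 58 → 70.
So the next code is G/243/70.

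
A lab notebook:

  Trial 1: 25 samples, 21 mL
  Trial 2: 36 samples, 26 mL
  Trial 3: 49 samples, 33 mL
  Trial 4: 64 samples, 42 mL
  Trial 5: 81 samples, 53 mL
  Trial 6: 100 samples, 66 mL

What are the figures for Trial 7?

Samples: perfect squares: 5², 6², 7², …, so 25, 36, 49, 64, 81, 100 → 121.
ML goes 21, 26, 33, 42, 53, 66 → 81 (differences are 5, 7, 9, … (increasing by 2 each time)).
Combining the parts gives 121 samples, 81 mL.

121 samples, 81 mL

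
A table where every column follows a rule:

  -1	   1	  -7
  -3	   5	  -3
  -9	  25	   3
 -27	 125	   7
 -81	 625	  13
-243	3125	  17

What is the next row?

For the first component, ×3 each step: -1, -3, -9, -27, -81, -243 → -729.
Second component goes 1, 5, 25, 125, 625, 3125 → 15625 (×5 each step).
Third component: alternating steps +4, +6, +4, +6, …, so -7, -3, 3, 7, 13, 17 → 23.
Combining the parts gives -729  15625  23.

-729  15625  23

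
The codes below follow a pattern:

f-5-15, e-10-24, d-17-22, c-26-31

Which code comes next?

For the letter, letters move back 1 place in the alphabet: f, e, d, c → b.
Second component — differences are 5, 7, 9, … (increasing by 2 each time): 5, 10, 17, 26 → 37.
Third component: alternating steps +9, −2, +9, −2, …; 15, 24, 22, 31 → 29.
Combining the parts gives b-37-29.

b-37-29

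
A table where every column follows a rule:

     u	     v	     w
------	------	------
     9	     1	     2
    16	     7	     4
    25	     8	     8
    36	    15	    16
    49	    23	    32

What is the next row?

Column u: 9, 16, 25, 36, 49 → 64 (perfect squares: 3², 4², 5², …).
Column v: each term is the sum of the two before it; 1, 7, 8, 15, 23 → 38.
Column w goes 2, 4, 8, 16, 32 → 64 (×2 each step).
Putting it together: 64  38  64.

64  38  64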